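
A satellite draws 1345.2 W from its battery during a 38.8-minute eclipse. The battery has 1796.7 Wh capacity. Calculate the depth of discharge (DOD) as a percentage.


E_used = P * t / 60 = 1345.2 * 38.8 / 60 = 869.8960 Wh
DOD = E_used / E_total * 100 = 869.8960 / 1796.7 * 100
DOD = 48.4163 %

48.4163 %


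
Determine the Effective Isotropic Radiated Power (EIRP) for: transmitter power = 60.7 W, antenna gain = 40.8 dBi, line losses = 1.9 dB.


Pt = 60.7 W = 17.8319 dBW
EIRP = Pt_dBW + Gt - losses = 17.8319 + 40.8 - 1.9 = 56.7319 dBW

56.7319 dBW


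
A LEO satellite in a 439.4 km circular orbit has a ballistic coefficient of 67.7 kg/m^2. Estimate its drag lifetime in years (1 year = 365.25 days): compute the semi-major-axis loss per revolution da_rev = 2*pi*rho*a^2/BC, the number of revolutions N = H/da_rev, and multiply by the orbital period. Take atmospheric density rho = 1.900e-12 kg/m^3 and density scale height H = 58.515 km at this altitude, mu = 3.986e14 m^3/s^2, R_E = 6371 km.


a = R_E + alt = 6810.4000 km = 6.8104e+06 m
da_rev = 2*pi*rho*a^2/BC = 2*pi*1.900e-12*(6.8104e+06)^2/67.7 = 8.178809 m per revolution
N = H/da_rev = 58515.0000 m / 8.178809 m = 7154.4651 revolutions
P = 2*pi*sqrt(a^3/mu) = 5593.3262 s
lifetime = N*P = 7154.4651 * 5593.3262 = 4.0017257e+07 s = 463.1627 days
years = 463.1627 / 365.25 = 1.2681 years

1.2681 years


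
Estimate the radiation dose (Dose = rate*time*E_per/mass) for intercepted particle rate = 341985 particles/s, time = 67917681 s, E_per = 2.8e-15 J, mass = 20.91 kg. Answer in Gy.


Total energy deposited = rate * time * E_per
  = 341985 * 67917681 * 2.8e-15 = 0.06503512 J
Dose = E_total / mass = 0.06503512 / 20.91
Dose = 0.00311024 Gy

0.0031 Gy


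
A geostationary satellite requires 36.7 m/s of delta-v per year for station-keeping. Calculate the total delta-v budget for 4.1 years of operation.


dV = rate * years = 36.7 * 4.1
dV = 150.4700 m/s

150.4700 m/s


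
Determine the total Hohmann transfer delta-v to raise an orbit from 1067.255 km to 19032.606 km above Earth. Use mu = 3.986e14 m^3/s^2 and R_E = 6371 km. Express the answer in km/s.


r1 = 7438.2550 km = 7.438255e+06 m
r2 = 25403.6060 km = 2.5403606e+07 m
dv1 = sqrt(mu/r1)*(sqrt(2*r2/(r1+r2)) - 1) = 1784.6699 m/s
dv2 = sqrt(mu/r2)*(1 - sqrt(2*r1/(r1+r2))) = 1295.1626 m/s
total dv = |dv1| + |dv2| = 1784.6699 + 1295.1626 = 3079.8324 m/s = 3.0798 km/s

3.0798 km/s


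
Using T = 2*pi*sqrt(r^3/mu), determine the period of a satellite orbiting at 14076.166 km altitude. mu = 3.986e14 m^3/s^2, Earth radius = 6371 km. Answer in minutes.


r = 20447.1660 km = 2.0447166e+07 m
T = 2*pi*sqrt(r^3/mu) = 2*pi*sqrt(8.5486861e+21 / 3.986e14)
T = 29097.8503 s = 484.9642 min

484.9642 minutes


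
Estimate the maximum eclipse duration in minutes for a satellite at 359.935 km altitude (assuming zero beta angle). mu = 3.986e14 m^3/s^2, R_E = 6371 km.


r = 6730.9350 km
T = 91.5953 min
Eclipse fraction = arcsin(R_E/r)/pi = arcsin(6371.0000/6730.9350)/pi
= arcsin(0.9465253)/pi = 0.3954331
Eclipse duration = 0.3954331 * 91.5953 = 36.2198 min

36.2198 minutes


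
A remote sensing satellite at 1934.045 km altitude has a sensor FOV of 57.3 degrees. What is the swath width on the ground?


FOV = 57.3 deg = 1.0001 rad
swath = 2 * alt * tan(FOV/2) = 2 * 1934.045 * tan(0.5000368)
swath = 2 * 1934.045 * 0.5463503
swath = 2113.3322 km

2113.3322 km


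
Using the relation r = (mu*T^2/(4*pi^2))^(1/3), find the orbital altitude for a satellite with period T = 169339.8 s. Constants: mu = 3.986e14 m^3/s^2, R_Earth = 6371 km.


T = 169339.8 s
r = (mu*T^2/(4*pi^2))^(1/3) = (3.986e14 * 169339.8^2 / (4*pi^2))^(1/3)
r = 6.6155387e+07 m = 66155.3870 km
alt = r - R_E = 66155.3870 - 6371 = 59784.3870 km

59784.3870 km


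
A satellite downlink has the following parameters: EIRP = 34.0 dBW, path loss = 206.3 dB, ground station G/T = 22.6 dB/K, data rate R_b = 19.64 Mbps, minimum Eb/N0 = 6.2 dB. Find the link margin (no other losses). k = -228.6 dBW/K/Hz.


C/N0 = EIRP - FSPL + G/T - k = 34.0 - 206.3 + 22.6 - (-228.6)
C/N0 = 78.9000 dB-Hz
R_b = 19.64 Mbps = 1.964e+07 bps -> 10*log10(R_b) = 72.9314 dB-Hz
Eb/N0 = C/N0 - 10*log10(R_b) = 78.9000 - 72.9314 = 5.9686 dB
Margin = Eb/N0 - Eb/N0_req = 5.9686 - 6.2 = -0.2314148 dB (negative margin: link does not close)

-0.2314 dB


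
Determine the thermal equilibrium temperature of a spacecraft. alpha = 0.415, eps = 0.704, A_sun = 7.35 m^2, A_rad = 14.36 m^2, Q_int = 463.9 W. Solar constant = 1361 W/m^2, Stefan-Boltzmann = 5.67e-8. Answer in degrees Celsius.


Numerator = alpha*S*A_sun + Q_int = 0.415*1361*7.35 + 463.9 = 4615.2902 W
Denominator = eps*sigma*A_rad = 0.704*5.67e-8*14.36 = 5.7320525e-07 W/K^4
T^4 = 8.0517236e+09 K^4
T = 299.5520 K = 26.4020 C

26.4020 degrees Celsius


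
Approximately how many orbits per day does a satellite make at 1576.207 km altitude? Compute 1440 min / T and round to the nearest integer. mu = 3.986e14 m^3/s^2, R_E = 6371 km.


r = 7.947207e+06 m
T = 2*pi*sqrt(r^3/mu) = 7050.7125 s = 117.5119 min
revs/day = 1440 / 117.5119 = 12.2541
Rounded: 12 revolutions per day

12 revolutions per day


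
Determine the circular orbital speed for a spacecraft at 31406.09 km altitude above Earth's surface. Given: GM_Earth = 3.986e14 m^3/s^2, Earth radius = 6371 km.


r = R_E + alt = 6371.0 + 31406.09 = 37777.0900 km = 3.777709e+07 m
v = sqrt(mu/r) = sqrt(3.986e14 / 3.777709e+07) = 3248.2870 m/s = 3.2483 km/s

3.2483 km/s


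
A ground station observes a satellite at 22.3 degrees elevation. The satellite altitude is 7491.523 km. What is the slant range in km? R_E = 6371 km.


h = 7491.523 km, el = 22.3 deg
d = -R_E*sin(el) + sqrt((R_E*sin(el))^2 + 2*R_E*h + h^2)
d = -6371.0000*sin(0.3892084) + sqrt((6371.0000*0.3794562)^2 + 2*6371.0000*7491.523 + 7491.523^2)
d = 10129.3682 km

10129.3682 km


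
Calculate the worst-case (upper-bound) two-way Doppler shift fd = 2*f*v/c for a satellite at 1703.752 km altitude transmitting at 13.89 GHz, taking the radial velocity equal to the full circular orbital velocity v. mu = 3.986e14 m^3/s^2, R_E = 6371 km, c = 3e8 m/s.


r = 8.074752e+06 m
v = sqrt(mu/r) = 7025.9338 m/s (worst-case radial velocity)
f = 13.89 GHz = 1.389e+10 Hz
fd = 2*f*v/c = 2*1.389e+10*7025.9338/3.0e+08
fd = 650601.4659 Hz

650601.4659 Hz


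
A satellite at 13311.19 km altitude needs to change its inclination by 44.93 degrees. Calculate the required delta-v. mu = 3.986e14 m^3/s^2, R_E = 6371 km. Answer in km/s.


r = 19682.1900 km = 1.968219e+07 m
V = sqrt(mu/r) = 4500.2013 m/s
di = 44.93 deg = 0.7841764 rad
dV = 2*V*sin(di/2) = 2*4500.2013*sin(0.3920882)
dV = 3439.2248 m/s = 3.4392 km/s

3.4392 km/s


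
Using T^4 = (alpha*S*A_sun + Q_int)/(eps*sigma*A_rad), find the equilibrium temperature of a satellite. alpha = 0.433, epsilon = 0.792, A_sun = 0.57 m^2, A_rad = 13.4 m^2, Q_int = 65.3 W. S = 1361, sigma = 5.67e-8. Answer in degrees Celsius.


Numerator = alpha*S*A_sun + Q_int = 0.433*1361*0.57 + 65.3 = 401.2084 W
Denominator = eps*sigma*A_rad = 0.792*5.67e-8*13.4 = 6.0174576e-07 W/K^4
T^4 = 6.6674073e+08 K^4
T = 160.6901 K = -112.4599 C

-112.4599 degrees Celsius


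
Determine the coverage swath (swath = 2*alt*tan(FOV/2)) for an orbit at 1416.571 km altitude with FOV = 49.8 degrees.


FOV = 49.8 deg = 0.869174 rad
swath = 2 * alt * tan(FOV/2) = 2 * 1416.571 * tan(0.434587)
swath = 2 * 1416.571 * 0.4641845
swath = 1315.1007 km

1315.1007 km


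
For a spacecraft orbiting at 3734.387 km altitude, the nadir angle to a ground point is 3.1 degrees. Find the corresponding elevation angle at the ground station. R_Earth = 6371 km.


r = R_E + alt = 10105.3870 km
Law of sines in the satellite / Earth-center / ground-point triangle:
  sin(nadir)/R_E = sin(90 + el)/r  =>  cos(el) = (r/R_E)*sin(nadir)
cos(el) = (10105.3870 / 6371.0000) * sin(3.1 deg) = 0.08577732
el = arccos(0.08577732) = 85.0793 deg
(Earth-central angle = 90 - nadir - el = 1.8207 deg)

85.0793 degrees


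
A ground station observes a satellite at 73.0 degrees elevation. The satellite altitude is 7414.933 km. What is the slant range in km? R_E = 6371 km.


h = 7414.933 km, el = 73.0 deg
d = -R_E*sin(el) + sqrt((R_E*sin(el))^2 + 2*R_E*h + h^2)
d = -6371.0000*sin(1.2741) + sqrt((6371.0000*0.9563048)^2 + 2*6371.0000*7414.933 + 7414.933^2)
d = 7566.8955 km

7566.8955 km


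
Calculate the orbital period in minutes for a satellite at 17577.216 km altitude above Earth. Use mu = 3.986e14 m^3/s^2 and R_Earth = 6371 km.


r = 23948.2160 km = 2.3948216e+07 m
T = 2*pi*sqrt(r^3/mu) = 2*pi*sqrt(1.373471e+22 / 3.986e14)
T = 36882.5527 s = 614.7092 min

614.7092 minutes


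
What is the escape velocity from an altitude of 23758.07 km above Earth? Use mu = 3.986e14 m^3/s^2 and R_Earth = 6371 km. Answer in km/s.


r = 6371.0 + 23758.07 = 30129.0700 km = 3.012907e+07 m
v_esc = sqrt(2*mu/r) = sqrt(2*3.986e14 / 3.012907e+07)
v_esc = 5143.8794 m/s = 5.1439 km/s

5.1439 km/s


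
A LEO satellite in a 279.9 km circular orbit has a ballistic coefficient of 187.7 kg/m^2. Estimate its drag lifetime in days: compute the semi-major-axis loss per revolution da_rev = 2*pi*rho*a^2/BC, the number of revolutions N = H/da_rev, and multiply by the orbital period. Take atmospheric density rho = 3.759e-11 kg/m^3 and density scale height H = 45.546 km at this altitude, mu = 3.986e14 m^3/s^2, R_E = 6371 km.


a = R_E + alt = 6650.9000 km = 6.6509e+06 m
da_rev = 2*pi*rho*a^2/BC = 2*pi*3.759e-11*(6.6509e+06)^2/187.7 = 55.660712 m per revolution
N = H/da_rev = 45546.0000 m / 55.660712 m = 818.2791 revolutions
P = 2*pi*sqrt(a^3/mu) = 5397.9872 s
lifetime = N*P = 818.2791 * 5397.9872 = 4.4170603e+06 s = 51.1234 days

51.1234 days


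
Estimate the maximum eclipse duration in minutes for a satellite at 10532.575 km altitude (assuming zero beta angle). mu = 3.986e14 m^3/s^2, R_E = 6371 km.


r = 16903.5750 km
T = 364.5254 min
Eclipse fraction = arcsin(R_E/r)/pi = arcsin(6371.0000/16903.5750)/pi
= arcsin(0.3769025)/pi = 0.1230108
Eclipse duration = 0.1230108 * 364.5254 = 44.8406 min

44.8406 minutes


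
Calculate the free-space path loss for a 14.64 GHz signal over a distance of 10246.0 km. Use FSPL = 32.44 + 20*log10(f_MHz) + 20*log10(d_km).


f = 14.64 GHz = 14640.0000 MHz
d = 10246.0 km
FSPL = 32.44 + 20*log10(14640.0000) + 20*log10(10246.0)
FSPL = 32.44 + 83.3108 + 80.2111
FSPL = 195.9619 dB

195.9619 dB


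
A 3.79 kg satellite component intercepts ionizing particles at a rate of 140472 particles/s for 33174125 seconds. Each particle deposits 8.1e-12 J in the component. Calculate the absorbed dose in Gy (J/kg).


Total energy deposited = rate * time * E_per
  = 140472 * 33174125 * 8.1e-12 = 37.7463 J
Dose = E_total / mass = 37.7463 / 3.79
Dose = 9.9594 Gy

9.9594 Gy


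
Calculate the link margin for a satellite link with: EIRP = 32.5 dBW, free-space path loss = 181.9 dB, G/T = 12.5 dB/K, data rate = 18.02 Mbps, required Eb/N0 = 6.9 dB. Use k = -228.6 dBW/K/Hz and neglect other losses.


C/N0 = EIRP - FSPL + G/T - k = 32.5 - 181.9 + 12.5 - (-228.6)
C/N0 = 91.7000 dB-Hz
R_b = 18.02 Mbps = 1.802e+07 bps -> 10*log10(R_b) = 72.5575 dB-Hz
Eb/N0 = C/N0 - 10*log10(R_b) = 91.7000 - 72.5575 = 19.1425 dB
Margin = Eb/N0 - Eb/N0_req = 19.1425 - 6.9 = 12.2425 dB (link closes)

12.2425 dB


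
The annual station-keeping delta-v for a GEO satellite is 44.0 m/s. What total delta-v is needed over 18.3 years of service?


dV = rate * years = 44.0 * 18.3
dV = 805.2000 m/s

805.2000 m/s


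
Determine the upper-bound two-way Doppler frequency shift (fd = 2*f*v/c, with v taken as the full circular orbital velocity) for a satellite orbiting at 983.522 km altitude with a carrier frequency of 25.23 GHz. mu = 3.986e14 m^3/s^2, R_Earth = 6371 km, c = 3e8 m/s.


r = 7.354522e+06 m
v = sqrt(mu/r) = 7361.9256 m/s (worst-case radial velocity)
f = 25.23 GHz = 2.523e+10 Hz
fd = 2*f*v/c = 2*2.523e+10*7361.9256/3.0e+08
fd = 1.2382759e+06 Hz

1.2383e+06 Hz


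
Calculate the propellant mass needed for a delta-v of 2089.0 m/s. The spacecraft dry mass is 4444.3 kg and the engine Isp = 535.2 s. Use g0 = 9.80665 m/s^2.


ve = Isp * g0 = 535.2 * 9.80665 = 5248.519080 m/s
mass ratio = exp(dv/ve) = exp(2089.0/5248.519080) = 1.48886939
m_prop = m_dry * (mr - 1) = 4444.3 * (1.48886939 - 1)
m_prop = 2172.6822 kg

2172.6822 kg


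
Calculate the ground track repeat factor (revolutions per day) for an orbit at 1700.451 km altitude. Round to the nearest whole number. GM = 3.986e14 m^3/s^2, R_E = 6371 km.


r = 8.071451e+06 m
T = 2*pi*sqrt(r^3/mu) = 7216.6999 s = 120.2783 min
revs/day = 1440 / 120.2783 = 11.9722
Rounded: 12 revolutions per day

12 revolutions per day


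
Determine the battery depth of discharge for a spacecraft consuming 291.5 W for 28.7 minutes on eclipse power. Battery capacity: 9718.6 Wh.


E_used = P * t / 60 = 291.5 * 28.7 / 60 = 139.4342 Wh
DOD = E_used / E_total * 100 = 139.4342 / 9718.6 * 100
DOD = 1.4347 %

1.4347 %


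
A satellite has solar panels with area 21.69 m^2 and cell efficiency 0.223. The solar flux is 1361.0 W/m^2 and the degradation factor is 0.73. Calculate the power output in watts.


P = area * eta * S * degradation
P = 21.69 * 0.223 * 1361.0 * 0.73
P = 4805.5755 W

4805.5755 W


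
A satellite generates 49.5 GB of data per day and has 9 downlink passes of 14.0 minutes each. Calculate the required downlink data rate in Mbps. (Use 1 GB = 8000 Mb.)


total contact time = 9 * 14.0 * 60 = 7560.0000 s
data = 49.5 GB = 396000.0000 Mb
rate = 396000.0000 / 7560.0000 = 52.3810 Mbps

52.3810 Mbps


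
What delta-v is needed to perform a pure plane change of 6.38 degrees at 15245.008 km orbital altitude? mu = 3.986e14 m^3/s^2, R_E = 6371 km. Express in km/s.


r = 21616.0080 km = 2.1616008e+07 m
V = sqrt(mu/r) = 4294.1865 m/s
di = 6.38 deg = 0.111352 rad
dV = 2*V*sin(di/2) = 2*4294.1865*sin(0.055676)
dV = 477.9193 m/s = 0.4779193 km/s

0.4779 km/s


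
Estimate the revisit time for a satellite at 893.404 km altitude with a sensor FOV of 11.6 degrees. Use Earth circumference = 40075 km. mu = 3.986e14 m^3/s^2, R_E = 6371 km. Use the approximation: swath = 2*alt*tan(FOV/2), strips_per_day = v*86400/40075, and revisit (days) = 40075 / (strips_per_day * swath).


swath = 2*893.404*tan(0.1012291) = 181.4973 km
v = sqrt(mu/r) = 7407.4487 m/s = 7.4074 km/s
strips/day = v*86400/40075 = 7.4074*86400/40075 = 15.9701
coverage/day = strips * swath = 15.9701 * 181.4973 = 2898.5388 km
revisit = 40075 / 2898.5388 = 13.8259 days

13.8259 days


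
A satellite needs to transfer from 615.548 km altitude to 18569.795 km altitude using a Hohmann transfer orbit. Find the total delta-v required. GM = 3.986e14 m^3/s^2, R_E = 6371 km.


r1 = 6986.5480 km = 6.986548e+06 m
r2 = 24940.7950 km = 2.4940795e+07 m
dv1 = sqrt(mu/r1)*(sqrt(2*r2/(r1+r2)) - 1) = 1887.8654 m/s
dv2 = sqrt(mu/r2)*(1 - sqrt(2*r1/(r1+r2))) = 1353.0181 m/s
total dv = |dv1| + |dv2| = 1887.8654 + 1353.0181 = 3240.8835 m/s = 3.2409 km/s

3.2409 km/s


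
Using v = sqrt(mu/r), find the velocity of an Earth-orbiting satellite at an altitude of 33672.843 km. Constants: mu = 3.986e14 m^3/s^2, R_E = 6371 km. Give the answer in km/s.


r = R_E + alt = 6371.0 + 33672.843 = 40043.8430 km = 4.0043843e+07 m
v = sqrt(mu/r) = sqrt(3.986e14 / 4.0043843e+07) = 3155.0102 m/s = 3.1550 km/s

3.1550 km/s


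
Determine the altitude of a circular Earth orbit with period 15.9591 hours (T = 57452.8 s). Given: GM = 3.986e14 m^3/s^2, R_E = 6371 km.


T = 57452.8 s
r = (mu*T^2/(4*pi^2))^(1/3) = (3.986e14 * 57452.8^2 / (4*pi^2))^(1/3)
r = 3.2181033e+07 m = 32181.0333 km
alt = r - R_E = 32181.0333 - 6371 = 25810.0333 km

25810.0333 km


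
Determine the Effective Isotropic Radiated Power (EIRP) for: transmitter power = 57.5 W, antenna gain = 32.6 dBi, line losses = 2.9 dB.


Pt = 57.5 W = 17.5967 dBW
EIRP = Pt_dBW + Gt - losses = 17.5967 + 32.6 - 2.9 = 47.2967 dBW

47.2967 dBW


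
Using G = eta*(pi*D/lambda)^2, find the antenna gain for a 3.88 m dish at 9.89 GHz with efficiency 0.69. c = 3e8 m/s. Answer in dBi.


lambda = c/f = 3e8 / 9.89e+09 = 0.03033367 m
G = eta*(pi*D/lambda)^2 = 0.69*(pi*3.88/0.03033367)^2
G = 111419.7965 (linear)
G = 10*log10(111419.7965) = 50.4696 dBi

50.4696 dBi


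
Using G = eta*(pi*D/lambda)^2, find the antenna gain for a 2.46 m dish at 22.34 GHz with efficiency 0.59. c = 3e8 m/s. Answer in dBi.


lambda = c/f = 3e8 / 2.234e+10 = 0.01342883 m
G = eta*(pi*D/lambda)^2 = 0.59*(pi*2.46/0.01342883)^2
G = 195409.5566 (linear)
G = 10*log10(195409.5566) = 52.9095 dBi

52.9095 dBi


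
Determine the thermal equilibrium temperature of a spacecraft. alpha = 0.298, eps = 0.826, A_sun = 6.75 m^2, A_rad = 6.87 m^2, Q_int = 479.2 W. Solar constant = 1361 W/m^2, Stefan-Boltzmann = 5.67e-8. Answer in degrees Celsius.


Numerator = alpha*S*A_sun + Q_int = 0.298*1361*6.75 + 479.2 = 3216.8515 W
Denominator = eps*sigma*A_rad = 0.826*5.67e-8*6.87 = 3.2175095e-07 W/K^4
T^4 = 9.9979548e+09 K^4
T = 316.2116 K = 43.0616 C

43.0616 degrees Celsius


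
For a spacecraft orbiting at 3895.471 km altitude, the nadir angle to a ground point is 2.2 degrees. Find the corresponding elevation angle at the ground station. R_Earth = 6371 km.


r = R_E + alt = 10266.4710 km
Law of sines in the satellite / Earth-center / ground-point triangle:
  sin(nadir)/R_E = sin(90 + el)/r  =>  cos(el) = (r/R_E)*sin(nadir)
cos(el) = (10266.4710 / 6371.0000) * sin(2.2 deg) = 0.06185957
el = arccos(0.06185957) = 86.4534 deg
(Earth-central angle = 90 - nadir - el = 1.3466 deg)

86.4534 degrees


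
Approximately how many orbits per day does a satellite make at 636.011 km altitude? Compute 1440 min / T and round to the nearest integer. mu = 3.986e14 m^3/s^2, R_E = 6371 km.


r = 7.007011e+06 m
T = 2*pi*sqrt(r^3/mu) = 5837.2786 s = 97.2880 min
revs/day = 1440 / 97.2880 = 14.8014
Rounded: 15 revolutions per day

15 revolutions per day


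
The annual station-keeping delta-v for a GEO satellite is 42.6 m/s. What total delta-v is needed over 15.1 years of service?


dV = rate * years = 42.6 * 15.1
dV = 643.2600 m/s

643.2600 m/s


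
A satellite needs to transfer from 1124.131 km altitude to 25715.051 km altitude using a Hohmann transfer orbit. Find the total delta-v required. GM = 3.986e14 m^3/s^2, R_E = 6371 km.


r1 = 7495.1310 km = 7.495131e+06 m
r2 = 32086.0510 km = 3.2086051e+07 m
dv1 = sqrt(mu/r1)*(sqrt(2*r2/(r1+r2)) - 1) = 1993.0097 m/s
dv2 = sqrt(mu/r2)*(1 - sqrt(2*r1/(r1+r2))) = 1355.5496 m/s
total dv = |dv1| + |dv2| = 1993.0097 + 1355.5496 = 3348.5593 m/s = 3.3486 km/s

3.3486 km/s


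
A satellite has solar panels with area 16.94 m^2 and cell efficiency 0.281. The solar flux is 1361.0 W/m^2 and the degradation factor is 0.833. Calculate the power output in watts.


P = area * eta * S * degradation
P = 16.94 * 0.281 * 1361.0 * 0.833
P = 5396.6326 W

5396.6326 W


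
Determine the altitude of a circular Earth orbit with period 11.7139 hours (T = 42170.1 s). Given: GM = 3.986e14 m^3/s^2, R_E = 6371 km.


T = 42170.1 s
r = (mu*T^2/(4*pi^2))^(1/3) = (3.986e14 * 42170.1^2 / (4*pi^2))^(1/3)
r = 2.6185585e+07 m = 26185.5845 km
alt = r - R_E = 26185.5845 - 6371 = 19814.5845 km

19814.5845 km


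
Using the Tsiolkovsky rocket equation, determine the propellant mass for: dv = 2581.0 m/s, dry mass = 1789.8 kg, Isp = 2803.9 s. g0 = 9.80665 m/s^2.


ve = Isp * g0 = 2803.9 * 9.80665 = 27496.865935 m/s
mass ratio = exp(dv/ve) = exp(2581.0/27496.865935) = 1.09841172
m_prop = m_dry * (mr - 1) = 1789.8 * (1.09841172 - 1)
m_prop = 176.1373 kg

176.1373 kg


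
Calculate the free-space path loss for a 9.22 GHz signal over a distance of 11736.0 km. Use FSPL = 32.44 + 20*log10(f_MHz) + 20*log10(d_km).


f = 9.22 GHz = 9220.0000 MHz
d = 11736.0 km
FSPL = 32.44 + 20*log10(9220.0000) + 20*log10(11736.0)
FSPL = 32.44 + 79.2946 + 81.3904
FSPL = 193.1250 dB

193.1250 dB


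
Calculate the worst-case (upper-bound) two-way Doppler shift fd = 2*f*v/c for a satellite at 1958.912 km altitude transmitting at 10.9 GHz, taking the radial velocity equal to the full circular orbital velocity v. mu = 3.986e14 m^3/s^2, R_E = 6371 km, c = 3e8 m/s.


r = 8.329912e+06 m
v = sqrt(mu/r) = 6917.4884 m/s (worst-case radial velocity)
f = 10.9 GHz = 1.09e+10 Hz
fd = 2*f*v/c = 2*1.09e+10*6917.4884/3.0e+08
fd = 502670.8248 Hz

502670.8248 Hz


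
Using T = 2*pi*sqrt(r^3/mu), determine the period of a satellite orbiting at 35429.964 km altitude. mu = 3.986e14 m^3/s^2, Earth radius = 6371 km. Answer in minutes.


r = 41800.9640 km = 4.1800964e+07 m
T = 2*pi*sqrt(r^3/mu) = 2*pi*sqrt(7.3039685e+22 / 3.986e14)
T = 85053.2018 s = 1417.5534 min

1417.5534 minutes


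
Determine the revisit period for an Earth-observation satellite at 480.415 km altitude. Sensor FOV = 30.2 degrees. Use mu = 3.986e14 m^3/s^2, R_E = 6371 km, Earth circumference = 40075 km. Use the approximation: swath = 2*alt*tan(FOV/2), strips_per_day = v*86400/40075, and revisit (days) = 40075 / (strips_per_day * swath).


swath = 2*480.415*tan(0.2635447) = 259.2518 km
v = sqrt(mu/r) = 7627.4349 m/s = 7.6274 km/s
strips/day = v*86400/40075 = 7.6274*86400/40075 = 16.4444
coverage/day = strips * swath = 16.4444 * 259.2518 = 4263.2476 km
revisit = 40075 / 4263.2476 = 9.4001 days

9.4001 days


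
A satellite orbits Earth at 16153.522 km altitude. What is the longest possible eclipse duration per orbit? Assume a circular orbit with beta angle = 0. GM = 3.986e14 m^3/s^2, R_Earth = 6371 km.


r = 22524.5220 km
T = 560.7165 min
Eclipse fraction = arcsin(R_E/r)/pi = arcsin(6371.0000/22524.5220)/pi
= arcsin(0.2828473)/pi = 0.09127896
Eclipse duration = 0.09127896 * 560.7165 = 51.1816 min

51.1816 minutes


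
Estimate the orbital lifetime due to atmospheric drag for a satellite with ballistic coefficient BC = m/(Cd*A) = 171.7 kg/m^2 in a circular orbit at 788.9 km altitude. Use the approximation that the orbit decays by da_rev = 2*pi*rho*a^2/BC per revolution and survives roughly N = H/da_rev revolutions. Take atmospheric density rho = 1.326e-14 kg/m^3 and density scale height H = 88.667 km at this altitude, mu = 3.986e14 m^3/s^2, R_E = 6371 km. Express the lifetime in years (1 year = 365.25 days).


a = R_E + alt = 7159.9000 km = 7.1599e+06 m
da_rev = 2*pi*rho*a^2/BC = 2*pi*1.326e-14*(7.1599e+06)^2/171.7 = 0.0248752246 m per revolution
N = H/da_rev = 88667.0000 m / 0.0248752246 m = 3.5644703e+06 revolutions
P = 2*pi*sqrt(a^3/mu) = 6029.3661 s
lifetime = N*P = 3.5644703e+06 * 6029.3661 = 2.1491497e+10 s = 248744.1740 days
years = 248744.1740 / 365.25 = 681.0244 years

681.0244 years


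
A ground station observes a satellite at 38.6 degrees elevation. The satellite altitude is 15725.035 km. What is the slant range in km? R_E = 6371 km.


h = 15725.035 km, el = 38.6 deg
d = -R_E*sin(el) + sqrt((R_E*sin(el))^2 + 2*R_E*h + h^2)
d = -6371.0000*sin(0.6736971) + sqrt((6371.0000*0.6238796)^2 + 2*6371.0000*15725.035 + 15725.035^2)
d = 17553.0046 km

17553.0046 km


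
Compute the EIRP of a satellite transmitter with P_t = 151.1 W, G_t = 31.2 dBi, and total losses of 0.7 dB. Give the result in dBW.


Pt = 151.1 W = 21.7926 dBW
EIRP = Pt_dBW + Gt - losses = 21.7926 + 31.2 - 0.7 = 52.2926 dBW

52.2926 dBW


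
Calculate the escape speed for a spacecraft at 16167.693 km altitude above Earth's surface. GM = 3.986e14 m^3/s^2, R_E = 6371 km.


r = 6371.0 + 16167.693 = 22538.6930 km = 2.2538693e+07 m
v_esc = sqrt(2*mu/r) = sqrt(2*3.986e14 / 2.2538693e+07)
v_esc = 5947.2923 m/s = 5.9473 km/s

5.9473 km/s


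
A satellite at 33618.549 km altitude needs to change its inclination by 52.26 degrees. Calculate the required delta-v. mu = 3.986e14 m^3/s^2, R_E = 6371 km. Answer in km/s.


r = 39989.5490 km = 3.9989549e+07 m
V = sqrt(mu/r) = 3157.1513 m/s
di = 52.26 deg = 0.9121091 rad
dV = 2*V*sin(di/2) = 2*3157.1513*sin(0.4560545)
dV = 2780.8777 m/s = 2.7809 km/s

2.7809 km/s


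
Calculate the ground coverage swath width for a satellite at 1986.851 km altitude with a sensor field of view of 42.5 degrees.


FOV = 42.5 deg = 0.7417649 rad
swath = 2 * alt * tan(FOV/2) = 2 * 1986.851 * tan(0.3708825)
swath = 2 * 1986.851 * 0.3888787
swath = 1545.2882 km

1545.2882 km


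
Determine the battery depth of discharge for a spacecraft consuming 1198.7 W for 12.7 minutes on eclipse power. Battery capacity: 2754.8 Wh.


E_used = P * t / 60 = 1198.7 * 12.7 / 60 = 253.7248 Wh
DOD = E_used / E_total * 100 = 253.7248 / 2754.8 * 100
DOD = 9.2103 %

9.2103 %


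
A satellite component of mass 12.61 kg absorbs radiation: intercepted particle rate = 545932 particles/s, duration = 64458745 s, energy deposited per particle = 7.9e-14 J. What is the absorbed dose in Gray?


Total energy deposited = rate * time * E_per
  = 545932 * 64458745 * 7.9e-14 = 2.7800 J
Dose = E_total / mass = 2.7800 / 12.61
Dose = 0.2204613 Gy

0.2205 Gy


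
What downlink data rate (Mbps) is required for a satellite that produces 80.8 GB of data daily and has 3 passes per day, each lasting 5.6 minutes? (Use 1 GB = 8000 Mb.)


total contact time = 3 * 5.6 * 60 = 1008.0000 s
data = 80.8 GB = 646400.0000 Mb
rate = 646400.0000 / 1008.0000 = 641.2698 Mbps

641.2698 Mbps


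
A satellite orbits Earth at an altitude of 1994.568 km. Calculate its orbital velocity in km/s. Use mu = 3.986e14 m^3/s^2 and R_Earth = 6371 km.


r = R_E + alt = 6371.0 + 1994.568 = 8365.5680 km = 8.365568e+06 m
v = sqrt(mu/r) = sqrt(3.986e14 / 8.365568e+06) = 6902.7307 m/s = 6.9027 km/s

6.9027 km/s


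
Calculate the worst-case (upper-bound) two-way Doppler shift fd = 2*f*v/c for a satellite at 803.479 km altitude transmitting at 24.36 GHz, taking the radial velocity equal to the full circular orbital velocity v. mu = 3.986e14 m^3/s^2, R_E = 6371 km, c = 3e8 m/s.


r = 7.174479e+06 m
v = sqrt(mu/r) = 7453.7267 m/s (worst-case radial velocity)
f = 24.36 GHz = 2.436e+10 Hz
fd = 2*f*v/c = 2*2.436e+10*7453.7267/3.0e+08
fd = 1.2104852e+06 Hz

1.2105e+06 Hz


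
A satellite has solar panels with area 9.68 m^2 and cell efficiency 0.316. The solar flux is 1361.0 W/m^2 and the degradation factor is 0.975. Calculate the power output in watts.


P = area * eta * S * degradation
P = 9.68 * 0.316 * 1361.0 * 0.975
P = 4059.0573 W

4059.0573 W


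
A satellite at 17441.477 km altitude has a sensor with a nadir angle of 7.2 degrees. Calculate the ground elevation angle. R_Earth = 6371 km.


r = R_E + alt = 23812.4770 km
Law of sines in the satellite / Earth-center / ground-point triangle:
  sin(nadir)/R_E = sin(90 + el)/r  =>  cos(el) = (r/R_E)*sin(nadir)
cos(el) = (23812.4770 / 6371.0000) * sin(7.2 deg) = 0.46845
el = arccos(0.46845) = 62.0663 deg
(Earth-central angle = 90 - nadir - el = 20.7337 deg)

62.0663 degrees


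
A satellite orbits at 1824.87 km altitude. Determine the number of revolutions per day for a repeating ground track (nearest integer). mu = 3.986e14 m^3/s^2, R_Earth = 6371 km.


r = 8.19587e+06 m
T = 2*pi*sqrt(r^3/mu) = 7384.2062 s = 123.0701 min
revs/day = 1440 / 123.0701 = 11.7006
Rounded: 12 revolutions per day

12 revolutions per day


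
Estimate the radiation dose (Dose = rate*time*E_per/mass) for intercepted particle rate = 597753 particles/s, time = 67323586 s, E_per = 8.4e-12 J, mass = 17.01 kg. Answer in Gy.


Total energy deposited = rate * time * E_per
  = 597753 * 67323586 * 8.4e-12 = 338.0402 J
Dose = E_total / mass = 338.0402 / 17.01
Dose = 19.8730 Gy

19.8730 Gy


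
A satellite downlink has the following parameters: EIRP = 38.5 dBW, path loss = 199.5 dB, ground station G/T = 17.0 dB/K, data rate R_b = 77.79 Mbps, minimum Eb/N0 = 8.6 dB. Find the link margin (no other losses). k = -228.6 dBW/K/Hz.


C/N0 = EIRP - FSPL + G/T - k = 38.5 - 199.5 + 17.0 - (-228.6)
C/N0 = 84.6000 dB-Hz
R_b = 77.79 Mbps = 7.779e+07 bps -> 10*log10(R_b) = 78.9092 dB-Hz
Eb/N0 = C/N0 - 10*log10(R_b) = 84.6000 - 78.9092 = 5.6908 dB
Margin = Eb/N0 - Eb/N0_req = 5.6908 - 8.6 = -2.9092 dB (negative margin: link does not close)

-2.9092 dB


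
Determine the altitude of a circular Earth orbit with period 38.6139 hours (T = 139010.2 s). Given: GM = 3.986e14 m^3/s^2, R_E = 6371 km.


T = 139010.2 s
r = (mu*T^2/(4*pi^2))^(1/3) = (3.986e14 * 139010.2^2 / (4*pi^2))^(1/3)
r = 5.7999417e+07 m = 57999.4174 km
alt = r - R_E = 57999.4174 - 6371 = 51628.4174 km

51628.4174 km


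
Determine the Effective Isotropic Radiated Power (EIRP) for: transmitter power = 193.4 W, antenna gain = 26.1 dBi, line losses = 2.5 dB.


Pt = 193.4 W = 22.8646 dBW
EIRP = Pt_dBW + Gt - losses = 22.8646 + 26.1 - 2.5 = 46.4646 dBW

46.4646 dBW


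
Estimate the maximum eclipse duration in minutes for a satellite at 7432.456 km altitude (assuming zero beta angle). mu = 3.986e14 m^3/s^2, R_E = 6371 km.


r = 13803.4560 km
T = 268.9935 min
Eclipse fraction = arcsin(R_E/r)/pi = arcsin(6371.0000/13803.4560)/pi
= arcsin(0.4615511)/pi = 0.1527069
Eclipse duration = 0.1527069 * 268.9935 = 41.0772 min

41.0772 minutes


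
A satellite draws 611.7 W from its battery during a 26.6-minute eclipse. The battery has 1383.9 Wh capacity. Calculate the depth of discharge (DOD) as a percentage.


E_used = P * t / 60 = 611.7 * 26.6 / 60 = 271.1870 Wh
DOD = E_used / E_total * 100 = 271.1870 / 1383.9 * 100
DOD = 19.5959 %

19.5959 %


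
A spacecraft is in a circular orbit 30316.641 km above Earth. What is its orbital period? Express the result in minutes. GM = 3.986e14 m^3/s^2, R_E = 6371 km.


r = 36687.6410 km = 3.6687641e+07 m
T = 2*pi*sqrt(r^3/mu) = 2*pi*sqrt(4.9380941e+22 / 3.986e14)
T = 69934.4080 s = 1165.5735 min

1165.5735 minutes


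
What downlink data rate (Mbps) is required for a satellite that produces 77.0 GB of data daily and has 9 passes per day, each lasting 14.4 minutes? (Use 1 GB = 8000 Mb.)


total contact time = 9 * 14.4 * 60 = 7776.0000 s
data = 77.0 GB = 616000.0000 Mb
rate = 616000.0000 / 7776.0000 = 79.2181 Mbps

79.2181 Mbps


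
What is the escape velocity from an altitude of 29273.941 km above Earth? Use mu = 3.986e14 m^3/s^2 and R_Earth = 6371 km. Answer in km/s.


r = 6371.0 + 29273.941 = 35644.9410 km = 3.5644941e+07 m
v_esc = sqrt(2*mu/r) = sqrt(2*3.986e14 / 3.5644941e+07)
v_esc = 4729.1675 m/s = 4.7292 km/s

4.7292 km/s


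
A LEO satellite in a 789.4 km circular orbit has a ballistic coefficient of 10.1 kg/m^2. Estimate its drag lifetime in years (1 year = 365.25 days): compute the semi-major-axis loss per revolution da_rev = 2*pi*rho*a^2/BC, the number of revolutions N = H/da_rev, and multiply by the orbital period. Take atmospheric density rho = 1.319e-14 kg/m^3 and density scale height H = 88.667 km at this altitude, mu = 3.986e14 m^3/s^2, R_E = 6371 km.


a = R_E + alt = 7160.4000 km = 7.1604e+06 m
da_rev = 2*pi*rho*a^2/BC = 2*pi*1.319e-14*(7.1604e+06)^2/10.1 = 0.420705179 m per revolution
N = H/da_rev = 88667.0000 m / 0.420705179 m = 210758.0427 revolutions
P = 2*pi*sqrt(a^3/mu) = 6029.9977 s
lifetime = N*P = 210758.0427 * 6029.9977 = 1.2708705e+09 s = 14709.1495 days
years = 14709.1495 / 365.25 = 40.2715 years

40.2715 years


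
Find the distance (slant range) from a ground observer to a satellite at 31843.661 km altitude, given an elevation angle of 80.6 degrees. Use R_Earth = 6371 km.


h = 31843.661 km, el = 80.6 deg
d = -R_E*sin(el) + sqrt((R_E*sin(el))^2 + 2*R_E*h + h^2)
d = -6371.0000*sin(1.4067) + sqrt((6371.0000*0.9865722)^2 + 2*6371.0000*31843.661 + 31843.661^2)
d = 31915.0405 km

31915.0405 km


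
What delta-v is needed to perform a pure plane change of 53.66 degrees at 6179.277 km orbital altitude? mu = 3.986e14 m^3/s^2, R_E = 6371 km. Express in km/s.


r = 12550.2770 km = 1.2550277e+07 m
V = sqrt(mu/r) = 5635.6238 m/s
di = 53.66 deg = 0.9365437 rad
dV = 2*V*sin(di/2) = 2*5635.6238*sin(0.4682718)
dV = 5087.2194 m/s = 5.0872 km/s

5.0872 km/s


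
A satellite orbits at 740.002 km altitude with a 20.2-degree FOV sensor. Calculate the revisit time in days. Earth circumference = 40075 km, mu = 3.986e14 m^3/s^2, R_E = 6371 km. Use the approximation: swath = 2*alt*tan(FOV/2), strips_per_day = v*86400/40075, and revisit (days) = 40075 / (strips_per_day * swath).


swath = 2*740.002*tan(0.1762783) = 263.6289 km
v = sqrt(mu/r) = 7486.9209 m/s = 7.4869 km/s
strips/day = v*86400/40075 = 7.4869*86400/40075 = 16.1415
coverage/day = strips * swath = 16.1415 * 263.6289 = 4255.3611 km
revisit = 40075 / 4255.3611 = 9.4175 days

9.4175 days


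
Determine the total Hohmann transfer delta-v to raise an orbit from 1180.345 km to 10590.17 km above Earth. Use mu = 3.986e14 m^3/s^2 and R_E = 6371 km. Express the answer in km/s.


r1 = 7551.3450 km = 7.551345e+06 m
r2 = 16961.1700 km = 1.696117e+07 m
dv1 = sqrt(mu/r1)*(sqrt(2*r2/(r1+r2)) - 1) = 1281.4885 m/s
dv2 = sqrt(mu/r2)*(1 - sqrt(2*r1/(r1+r2))) = 1042.5868 m/s
total dv = |dv1| + |dv2| = 1281.4885 + 1042.5868 = 2324.0753 m/s = 2.3241 km/s

2.3241 km/s


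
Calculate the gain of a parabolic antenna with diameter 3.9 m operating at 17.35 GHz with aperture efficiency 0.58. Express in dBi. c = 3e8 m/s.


lambda = c/f = 3e8 / 1.735e+10 = 0.01729107 m
G = eta*(pi*D/lambda)^2 = 0.58*(pi*3.9/0.01729107)^2
G = 291214.7726 (linear)
G = 10*log10(291214.7726) = 54.6421 dBi

54.6421 dBi


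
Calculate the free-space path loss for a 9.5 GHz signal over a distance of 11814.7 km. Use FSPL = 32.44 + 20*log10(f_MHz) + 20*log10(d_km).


f = 9.5 GHz = 9500.0000 MHz
d = 11814.7 km
FSPL = 32.44 + 20*log10(9500.0000) + 20*log10(11814.7)
FSPL = 32.44 + 79.5545 + 81.4485
FSPL = 193.4429 dB

193.4429 dB


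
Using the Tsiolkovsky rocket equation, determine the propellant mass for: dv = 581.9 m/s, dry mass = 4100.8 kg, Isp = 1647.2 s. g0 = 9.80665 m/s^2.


ve = Isp * g0 = 1647.2 * 9.80665 = 16153.513880 m/s
mass ratio = exp(dv/ve) = exp(581.9/16153.513880) = 1.03667982
m_prop = m_dry * (mr - 1) = 4100.8 * (1.03667982 - 1)
m_prop = 150.4166 kg

150.4166 kg


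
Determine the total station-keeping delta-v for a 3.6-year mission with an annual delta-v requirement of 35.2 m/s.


dV = rate * years = 35.2 * 3.6
dV = 126.7200 m/s

126.7200 m/s


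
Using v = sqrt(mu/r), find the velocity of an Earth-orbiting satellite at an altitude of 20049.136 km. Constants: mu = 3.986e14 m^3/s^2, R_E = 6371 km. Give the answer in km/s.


r = R_E + alt = 6371.0 + 20049.136 = 26420.1360 km = 2.6420136e+07 m
v = sqrt(mu/r) = sqrt(3.986e14 / 2.6420136e+07) = 3884.1959 m/s = 3.8842 km/s

3.8842 km/s


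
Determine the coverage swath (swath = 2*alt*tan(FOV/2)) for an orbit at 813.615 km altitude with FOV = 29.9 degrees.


FOV = 29.9 deg = 0.5218534 rad
swath = 2 * alt * tan(FOV/2) = 2 * 813.615 * tan(0.2609267)
swath = 2 * 813.615 * 0.2670141
swath = 434.4933 km

434.4933 km


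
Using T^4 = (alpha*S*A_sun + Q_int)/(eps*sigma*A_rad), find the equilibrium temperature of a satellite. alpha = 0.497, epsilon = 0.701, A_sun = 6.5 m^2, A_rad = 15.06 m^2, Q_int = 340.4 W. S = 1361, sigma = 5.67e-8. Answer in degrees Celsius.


Numerator = alpha*S*A_sun + Q_int = 0.497*1361*6.5 + 340.4 = 4737.1105 W
Denominator = eps*sigma*A_rad = 0.701*5.67e-8*15.06 = 5.985853e-07 W/K^4
T^4 = 7.9138437e+09 K^4
T = 298.2613 K = 25.1113 C

25.1113 degrees Celsius


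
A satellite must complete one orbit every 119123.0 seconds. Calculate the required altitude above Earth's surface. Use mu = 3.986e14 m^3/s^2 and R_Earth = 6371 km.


T = 119123.0 s
r = (mu*T^2/(4*pi^2))^(1/3) = (3.986e14 * 119123.0^2 / (4*pi^2))^(1/3)
r = 5.232665e+07 m = 52326.6503 km
alt = r - R_E = 52326.6503 - 6371 = 45955.6503 km

45955.6503 km


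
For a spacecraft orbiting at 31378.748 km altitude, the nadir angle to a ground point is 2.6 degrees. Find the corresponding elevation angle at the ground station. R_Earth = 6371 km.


r = R_E + alt = 37749.7480 km
Law of sines in the satellite / Earth-center / ground-point triangle:
  sin(nadir)/R_E = sin(90 + el)/r  =>  cos(el) = (r/R_E)*sin(nadir)
cos(el) = (37749.7480 / 6371.0000) * sin(2.6 deg) = 0.2687869
el = arccos(0.2687869) = 74.4079 deg
(Earth-central angle = 90 - nadir - el = 12.9921 deg)

74.4079 degrees


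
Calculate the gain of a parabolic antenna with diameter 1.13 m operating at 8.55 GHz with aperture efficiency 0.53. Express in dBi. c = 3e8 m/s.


lambda = c/f = 3e8 / 8.55e+09 = 0.03508772 m
G = eta*(pi*D/lambda)^2 = 0.53*(pi*1.13/0.03508772)^2
G = 5425.2808 (linear)
G = 10*log10(5425.2808) = 37.3442 dBi

37.3442 dBi


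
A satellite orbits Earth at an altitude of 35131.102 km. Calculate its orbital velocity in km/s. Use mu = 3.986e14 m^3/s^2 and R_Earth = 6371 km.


r = R_E + alt = 6371.0 + 35131.102 = 41502.1020 km = 4.1502102e+07 m
v = sqrt(mu/r) = sqrt(3.986e14 / 4.1502102e+07) = 3099.0858 m/s = 3.0991 km/s

3.0991 km/s


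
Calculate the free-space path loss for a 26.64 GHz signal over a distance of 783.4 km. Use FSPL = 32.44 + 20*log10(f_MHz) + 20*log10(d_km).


f = 26.64 GHz = 26640.0000 MHz
d = 783.4 km
FSPL = 32.44 + 20*log10(26640.0000) + 20*log10(783.4)
FSPL = 32.44 + 88.5107 + 57.8797
FSPL = 178.8304 dB

178.8304 dB


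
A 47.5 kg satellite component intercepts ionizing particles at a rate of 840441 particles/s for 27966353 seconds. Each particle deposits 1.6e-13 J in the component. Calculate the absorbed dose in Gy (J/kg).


Total energy deposited = rate * time * E_per
  = 840441 * 27966353 * 1.6e-13 = 3.7607 J
Dose = E_total / mass = 3.7607 / 47.5
Dose = 0.0791716 Gy

0.0792 Gy


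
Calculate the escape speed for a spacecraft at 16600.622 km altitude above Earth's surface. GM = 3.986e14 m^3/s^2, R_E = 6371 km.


r = 6371.0 + 16600.622 = 22971.6220 km = 2.2971622e+07 m
v_esc = sqrt(2*mu/r) = sqrt(2*3.986e14 / 2.2971622e+07)
v_esc = 5890.9836 m/s = 5.8910 km/s

5.8910 km/s


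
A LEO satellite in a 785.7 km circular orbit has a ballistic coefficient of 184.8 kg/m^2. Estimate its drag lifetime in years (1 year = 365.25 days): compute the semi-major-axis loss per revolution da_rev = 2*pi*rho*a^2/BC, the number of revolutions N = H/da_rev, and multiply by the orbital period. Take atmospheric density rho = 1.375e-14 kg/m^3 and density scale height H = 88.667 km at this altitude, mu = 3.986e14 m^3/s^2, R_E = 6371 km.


a = R_E + alt = 7156.7000 km = 7.1567e+06 m
da_rev = 2*pi*rho*a^2/BC = 2*pi*1.375e-14*(7.1567e+06)^2/184.8 = 0.0239445249 m per revolution
N = H/da_rev = 88667.0000 m / 0.0239445249 m = 3.7030177e+06 revolutions
P = 2*pi*sqrt(a^3/mu) = 6025.3245 s
lifetime = N*P = 3.7030177e+06 * 6025.3245 = 2.2311883e+10 s = 258239.3901 days
years = 258239.3901 / 365.25 = 707.0209 years

707.0209 years


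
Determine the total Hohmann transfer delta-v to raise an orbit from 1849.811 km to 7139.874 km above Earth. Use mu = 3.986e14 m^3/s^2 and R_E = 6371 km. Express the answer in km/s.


r1 = 8220.8110 km = 8.220811e+06 m
r2 = 13510.8740 km = 1.3510874e+07 m
dv1 = sqrt(mu/r1)*(sqrt(2*r2/(r1+r2)) - 1) = 801.4010 m/s
dv2 = sqrt(mu/r2)*(1 - sqrt(2*r1/(r1+r2))) = 707.1252 m/s
total dv = |dv1| + |dv2| = 801.4010 + 707.1252 = 1508.5262 m/s = 1.5085 km/s

1.5085 km/s


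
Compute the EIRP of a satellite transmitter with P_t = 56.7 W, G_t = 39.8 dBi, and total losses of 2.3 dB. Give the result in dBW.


Pt = 56.7 W = 17.5358 dBW
EIRP = Pt_dBW + Gt - losses = 17.5358 + 39.8 - 2.3 = 55.0358 dBW

55.0358 dBW


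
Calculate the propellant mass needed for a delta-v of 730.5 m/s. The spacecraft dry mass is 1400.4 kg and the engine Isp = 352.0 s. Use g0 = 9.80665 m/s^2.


ve = Isp * g0 = 352.0 * 9.80665 = 3451.940800 m/s
mass ratio = exp(dv/ve) = exp(730.5/3451.940800) = 1.23567834
m_prop = m_dry * (mr - 1) = 1400.4 * (1.23567834 - 1)
m_prop = 330.0439 kg

330.0439 kg


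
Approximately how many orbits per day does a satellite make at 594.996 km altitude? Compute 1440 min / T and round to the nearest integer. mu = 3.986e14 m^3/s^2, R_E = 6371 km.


r = 6.965996e+06 m
T = 2*pi*sqrt(r^3/mu) = 5786.1016 s = 96.4350 min
revs/day = 1440 / 96.4350 = 14.9323
Rounded: 15 revolutions per day

15 revolutions per day
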